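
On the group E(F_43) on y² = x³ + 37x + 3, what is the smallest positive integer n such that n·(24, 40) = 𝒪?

6

2P: tangent at (24, 40): λ = (3·24² + 37)/(2·40) ≡ 2/37. 37⁻¹ ≡ 7 (mod 43) since 37·7 = 259 ≡ 1, so λ ≡ 2·7 ≡ 14.
  x = λ² - 24 - 24 = 196 - 48 ≡ 19; y = λ·(24 - 19) - 40 ≡ 30. → (19, 30)
3P: (19, 30) + (24, 40). λ = (40 - 30)/(24 - 19) ≡ 10/5 mod 43. 5⁻¹ ≡ 26 (mod 43) since 5·26 = 130 ≡ 1, so λ ≡ 2.
  x = λ² - 19 - 24 = 4 - 43 ≡ 4; y = λ·(19 - 4) - 30 ≡ 0. → (4, 0)
4P: (4, 0) + (24, 40). λ = (40 - 0)/(24 - 4) ≡ 40/20 mod 43. 20⁻¹ ≡ 28 (mod 43) since 20·28 = 560 ≡ 1, so λ ≡ 2.
  x = λ² - 4 - 24 = 4 - 28 ≡ 19; y = λ·(4 - 19) - 0 ≡ 13. → (19, 13)
5P: (19, 13) + (24, 40). λ = (40 - 13)/(24 - 19) ≡ 27/5 mod 43. 5⁻¹ ≡ 26 (mod 43), so λ ≡ 14.
  x = λ² - 19 - 24 = 196 - 43 ≡ 24; y = λ·(19 - 24) - 13 ≡ 3. → (24, 3)
6P: (24, 3) + (24, 40): same x and y₁ ≡ -y₂, so the sum is 𝒪.
6P = 𝒪, so the order is 6.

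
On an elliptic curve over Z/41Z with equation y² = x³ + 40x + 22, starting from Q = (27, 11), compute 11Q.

Double-and-add on 11 = (1011)₂. Start with Q = (27, 11) for the leading 1-bit.
double: tangent at (27, 11): λ = (3·27² + 40)/(2·11) ≡ 13/22. 22⁻¹ ≡ 28 (mod 41), so λ ≡ 13·28 ≡ 36.
  x = λ² - 27 - 27 = 1296 - 54 ≡ 12; y = λ·(27 - 12) - 11 ≡ 37. → (12, 37)
double: tangent at (12, 37): λ = (3·12² + 40)/(2·37) ≡ 21/33. 33⁻¹ ≡ 5 (mod 41), so λ ≡ 21·5 ≡ 23.
  x = λ² - 12 - 12 = 529 - 24 ≡ 13; y = λ·(12 - 13) - 37 ≡ 22. → (13, 22)
add Q: (13, 22) + (27, 11). λ = (11 - 22)/(27 - 13) ≡ 30/14 mod 41. 14⁻¹ ≡ 3 (mod 41), so λ ≡ 8.
  x = λ² - 13 - 27 = 64 - 40 ≡ 24; y = λ·(13 - 24) - 22 ≡ 13. → (24, 13)
double: tangent at (24, 13): λ = (3·24² + 40)/(2·13) ≡ 5/26. 26⁻¹ ≡ 30 (mod 41) since 26·30 = 780 ≡ 1, so λ ≡ 5·30 ≡ 27.
  x = λ² - 24 - 24 = 729 - 48 ≡ 25; y = λ·(24 - 25) - 13 ≡ 1. → (25, 1)
add Q: (25, 1) + (27, 11). λ = (11 - 1)/(27 - 25) ≡ 10/2 mod 41. 2⁻¹ ≡ 21 (mod 41), so λ ≡ 5.
  x = λ² - 25 - 27 = 25 - 52 ≡ 14; y = λ·(25 - 14) - 1 ≡ 13. → (14, 13)

(14, 13)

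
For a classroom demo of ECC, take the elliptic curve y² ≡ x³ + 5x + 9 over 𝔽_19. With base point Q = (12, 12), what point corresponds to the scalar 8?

(16, 10)

Double-and-add on 8 = (1000)₂. Start with Q = (12, 12) for the leading 1-bit.
double: tangent at (12, 12): λ = (3·12² + 5)/(2·12) ≡ 0/5. 5⁻¹ ≡ 4 (mod 19), so λ ≡ 0·4 ≡ 0.
  x = λ² - 12 - 12 = 0 - 24 ≡ 14; y = λ·(12 - 14) - 12 ≡ 7. → (14, 7)
double: tangent at (14, 7): λ = (3·14² + 5)/(2·7) ≡ 4/14. 14⁻¹ ≡ 15 (mod 19) since 14·15 = 210 ≡ 1, so λ ≡ 4·15 ≡ 3.
  x = λ² - 14 - 14 = 9 - 28 ≡ 0; y = λ·(14 - 0) - 7 ≡ 16. → (0, 16)
double: tangent at (0, 16): λ = (3·0² + 5)/(2·16) ≡ 5/13. 13⁻¹ ≡ 3 (mod 19), so λ ≡ 5·3 ≡ 15.
  x = λ² - 0 - 0 = 225 - 0 ≡ 16; y = λ·(0 - 16) - 16 ≡ 10. → (16, 10)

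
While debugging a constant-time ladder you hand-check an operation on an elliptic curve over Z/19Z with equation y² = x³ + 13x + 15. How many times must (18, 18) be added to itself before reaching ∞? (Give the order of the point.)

12

2P: tangent at (18, 18): λ = (3·18² + 13)/(2·18) ≡ 16/17. 17⁻¹ ≡ 9 (mod 19), so λ ≡ 16·9 ≡ 11.
  x = λ² - 18 - 18 = 121 - 36 ≡ 9; y = λ·(18 - 9) - 18 ≡ 5. → (9, 5)
3P: (9, 5) + (18, 18). λ = (18 - 5)/(18 - 9) ≡ 13/9 mod 19. 9⁻¹ ≡ 17 (mod 19) since 9·17 = 153 ≡ 1, so λ ≡ 12.
  x = λ² - 9 - 18 = 144 - 27 ≡ 3; y = λ·(9 - 3) - 5 ≡ 10. → (3, 10)
4P: (3, 10) + (18, 18). λ = (18 - 10)/(18 - 3) ≡ 8/15 mod 19. 15⁻¹ ≡ 14 (mod 19), so λ ≡ 17.
  x = λ² - 3 - 18 = 289 - 21 ≡ 2; y = λ·(3 - 2) - 10 ≡ 7. → (2, 7)
5P: (2, 7) + (18, 18). λ = (18 - 7)/(18 - 2) ≡ 11/16 mod 19. 16⁻¹ ≡ 6 (mod 19), so λ ≡ 9.
  x = λ² - 2 - 18 = 81 - 20 ≡ 4; y = λ·(2 - 4) - 7 ≡ 13. → (4, 13)
6P: (4, 13) + (18, 18). λ = (18 - 13)/(18 - 4) ≡ 5/14 mod 19. 14⁻¹ ≡ 15 (mod 19) since 14·15 = 210 ≡ 1, so λ ≡ 18.
  x = λ² - 4 - 18 = 324 - 22 ≡ 17; y = λ·(4 - 17) - 13 ≡ 0. → (17, 0)
7P: (17, 0) + (18, 18). λ = (18 - 0)/(18 - 17) ≡ 18/1 mod 19. 1⁻¹ ≡ 1 (mod 19) since 1·1 = 1 ≡ 1, so λ ≡ 18.
  x = λ² - 17 - 18 = 324 - 35 ≡ 4; y = λ·(17 - 4) - 0 ≡ 6. → (4, 6)
8P: (4, 6) + (18, 18). λ = (18 - 6)/(18 - 4) ≡ 12/14 mod 19. 14⁻¹ ≡ 15 (mod 19), so λ ≡ 9.
  x = λ² - 4 - 18 = 81 - 22 ≡ 2; y = λ·(4 - 2) - 6 ≡ 12. → (2, 12)
9P: (2, 12) + (18, 18). λ = (18 - 12)/(18 - 2) ≡ 6/16 mod 19. 16⁻¹ ≡ 6 (mod 19), so λ ≡ 17.
  x = λ² - 2 - 18 = 289 - 20 ≡ 3; y = λ·(2 - 3) - 12 ≡ 9. → (3, 9)
10P: (3, 9) + (18, 18). λ = (18 - 9)/(18 - 3) ≡ 9/15 mod 19. 15⁻¹ ≡ 14 (mod 19), so λ ≡ 12.
  x = λ² - 3 - 18 = 144 - 21 ≡ 9; y = λ·(3 - 9) - 9 ≡ 14. → (9, 14)
11P: (9, 14) + (18, 18). λ = (18 - 14)/(18 - 9) ≡ 4/9 mod 19. 9⁻¹ ≡ 17 (mod 19), so λ ≡ 11.
  x = λ² - 9 - 18 = 121 - 27 ≡ 18; y = λ·(9 - 18) - 14 ≡ 1. → (18, 1)
12P: (18, 1) + (18, 18): same x and y₁ ≡ -y₂, so the sum is ∞.
12P = ∞, so the order is 12.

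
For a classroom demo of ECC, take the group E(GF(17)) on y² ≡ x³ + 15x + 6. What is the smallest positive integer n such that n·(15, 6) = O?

2P: tangent at (15, 6): λ = (3·15² + 15)/(2·6) ≡ 10/12. 12⁻¹ ≡ 10 (mod 17), so λ ≡ 10·10 ≡ 15.
  x = λ² - 15 - 15 = 225 - 30 ≡ 8; y = λ·(15 - 8) - 6 ≡ 14. → (8, 14)
3P: (8, 14) + (15, 6). λ = (6 - 14)/(15 - 8) ≡ 9/7 mod 17. 7⁻¹ ≡ 5 (mod 17) since 7·5 = 35 ≡ 1, so λ ≡ 11.
  x = λ² - 8 - 15 = 121 - 23 ≡ 13; y = λ·(8 - 13) - 14 ≡ 16. → (13, 16)
4P: (13, 16) + (15, 6). λ = (6 - 16)/(15 - 13) ≡ 7/2 mod 17. 2⁻¹ ≡ 9 (mod 17) since 2·9 = 18 ≡ 1, so λ ≡ 12.
  x = λ² - 13 - 15 = 144 - 28 ≡ 14; y = λ·(13 - 14) - 16 ≡ 6. → (14, 6)
5P: (14, 6) + (15, 6). λ = (6 - 6)/(15 - 14) ≡ 0/1 mod 17. 1⁻¹ ≡ 1 (mod 17), so λ ≡ 0.
  x = λ² - 14 - 15 = 0 - 29 ≡ 5; y = λ·(14 - 5) - 6 ≡ 11. → (5, 11)
6P: (5, 11) + (15, 6). λ = (6 - 11)/(15 - 5) ≡ 12/10 mod 17. 10⁻¹ ≡ 12 (mod 17), so λ ≡ 8.
  x = λ² - 5 - 15 = 64 - 20 ≡ 10; y = λ·(5 - 10) - 11 ≡ 0. → (10, 0)
7P: (10, 0) + (15, 6). λ = (6 - 0)/(15 - 10) ≡ 6/5 mod 17. 5⁻¹ ≡ 7 (mod 17) since 5·7 = 35 ≡ 1, so λ ≡ 8.
  x = λ² - 10 - 15 = 64 - 25 ≡ 5; y = λ·(10 - 5) - 0 ≡ 6. → (5, 6)
8P: (5, 6) + (15, 6). λ = (6 - 6)/(15 - 5) ≡ 0/10 mod 17. 10⁻¹ ≡ 12 (mod 17), so λ ≡ 0.
  x = λ² - 5 - 15 = 0 - 20 ≡ 14; y = λ·(5 - 14) - 6 ≡ 11. → (14, 11)
9P: (14, 11) + (15, 6). λ = (6 - 11)/(15 - 14) ≡ 12/1 mod 17. 1⁻¹ ≡ 1 (mod 17), so λ ≡ 12.
  x = λ² - 14 - 15 = 144 - 29 ≡ 13; y = λ·(14 - 13) - 11 ≡ 1. → (13, 1)
10P: (13, 1) + (15, 6). λ = (6 - 1)/(15 - 13) ≡ 5/2 mod 17. 2⁻¹ ≡ 9 (mod 17) since 2·9 = 18 ≡ 1, so λ ≡ 11.
  x = λ² - 13 - 15 = 121 - 28 ≡ 8; y = λ·(13 - 8) - 1 ≡ 3. → (8, 3)
11P: (8, 3) + (15, 6). λ = (6 - 3)/(15 - 8) ≡ 3/7 mod 17. 7⁻¹ ≡ 5 (mod 17), so λ ≡ 15.
  x = λ² - 8 - 15 = 225 - 23 ≡ 15; y = λ·(8 - 15) - 3 ≡ 11. → (15, 11)
12P: (15, 11) + (15, 6): same x and y₁ ≡ -y₂, so the sum is O.
12P = O, so the order is 12.

12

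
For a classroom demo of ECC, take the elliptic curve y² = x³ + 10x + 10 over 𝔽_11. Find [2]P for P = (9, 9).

tangent at (9, 9): λ = (3·9² + 10)/(2·9) ≡ 0/7. 7⁻¹ ≡ 8 (mod 11) since 7·8 = 56 ≡ 1, so λ ≡ 0·8 ≡ 0.
  x = λ² - 9 - 9 = 0 - 18 ≡ 4; y = λ·(9 - 4) - 9 ≡ 2. → (4, 2)

(4, 2)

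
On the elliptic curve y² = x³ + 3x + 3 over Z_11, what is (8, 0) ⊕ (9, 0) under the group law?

(8, 0) + (9, 0). λ = (0 - 0)/(9 - 8) ≡ 0/1 mod 11. 1⁻¹ ≡ 1 (mod 11) since 1·1 = 1 ≡ 1, so λ ≡ 0.
  x = λ² - 8 - 9 = 0 - 17 ≡ 5; y = λ·(8 - 5) - 0 ≡ 0. → (5, 0)

(5, 0)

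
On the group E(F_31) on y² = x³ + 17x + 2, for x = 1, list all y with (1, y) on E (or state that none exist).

x³ + 17x + 2 = 20 ≡ 20 (mod 31).
Square roots of 20 mod 31: 12 and 19 (since 12² = 144 ≡ 20).

12, 19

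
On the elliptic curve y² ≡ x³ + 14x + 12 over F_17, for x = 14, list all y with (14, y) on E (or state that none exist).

x³ + 14x + 12 = 2952 ≡ 11 (mod 17).
11 is a non-residue mod 17; no y exists.

none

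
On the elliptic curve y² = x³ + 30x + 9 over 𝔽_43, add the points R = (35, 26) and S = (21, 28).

(23, 3)

(35, 26) + (21, 28). λ = (28 - 26)/(21 - 35) ≡ 2/29 mod 43. 29⁻¹ ≡ 3 (mod 43) since 29·3 = 87 ≡ 1, so λ ≡ 6.
  x = λ² - 35 - 21 = 36 - 56 ≡ 23; y = λ·(35 - 23) - 26 ≡ 3. → (23, 3)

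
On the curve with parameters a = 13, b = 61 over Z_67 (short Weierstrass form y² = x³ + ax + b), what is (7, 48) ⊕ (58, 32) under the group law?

(3, 23)

(7, 48) + (58, 32). λ = (32 - 48)/(58 - 7) ≡ 51/51 mod 67. 51⁻¹ ≡ 46 (mod 67) since 51·46 = 2346 ≡ 1, so λ ≡ 1.
  x = λ² - 7 - 58 = 1 - 65 ≡ 3; y = λ·(7 - 3) - 48 ≡ 23. → (3, 23)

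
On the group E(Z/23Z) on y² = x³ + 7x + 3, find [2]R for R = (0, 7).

tangent at (0, 7): λ = (3·0² + 7)/(2·7) ≡ 7/14. 14⁻¹ ≡ 5 (mod 23) since 14·5 = 70 ≡ 1, so λ ≡ 7·5 ≡ 12.
  x = λ² - 0 - 0 = 144 - 0 ≡ 6; y = λ·(0 - 6) - 7 ≡ 13. → (6, 13)

(6, 13)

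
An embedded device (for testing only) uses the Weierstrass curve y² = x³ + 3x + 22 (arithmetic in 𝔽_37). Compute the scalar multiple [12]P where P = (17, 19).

(25, 21)

Repeated addition: build up to 12P.
2P: tangent at (17, 19): λ = (3·17² + 3)/(2·19) ≡ 19/1. 1⁻¹ ≡ 1 (mod 37) since 1·1 = 1 ≡ 1, so λ ≡ 19·1 ≡ 19.
  x = λ² - 17 - 17 = 361 - 34 ≡ 31; y = λ·(17 - 31) - 19 ≡ 11. → (31, 11)
3P: (31, 11) + (17, 19). λ = (19 - 11)/(17 - 31) ≡ 8/23 mod 37. 23⁻¹ ≡ 29 (mod 37) since 23·29 = 667 ≡ 1, so λ ≡ 10.
  x = λ² - 31 - 17 = 100 - 48 ≡ 15; y = λ·(31 - 15) - 11 ≡ 1. → (15, 1)
4P: (15, 1) + (17, 19). λ = (19 - 1)/(17 - 15) ≡ 18/2 mod 37. 2⁻¹ ≡ 19 (mod 37), so λ ≡ 9.
  x = λ² - 15 - 17 = 81 - 32 ≡ 12; y = λ·(15 - 12) - 1 ≡ 26. → (12, 26)
5P: (12, 26) + (17, 19). λ = (19 - 26)/(17 - 12) ≡ 30/5 mod 37. 5⁻¹ ≡ 15 (mod 37) since 5·15 = 75 ≡ 1, so λ ≡ 6.
  x = λ² - 12 - 17 = 36 - 29 ≡ 7; y = λ·(12 - 7) - 26 ≡ 4. → (7, 4)
6P: (7, 4) + (17, 19). λ = (19 - 4)/(17 - 7) ≡ 15/10 mod 37. 10⁻¹ ≡ 26 (mod 37) since 10·26 = 260 ≡ 1, so λ ≡ 20.
  x = λ² - 7 - 17 = 400 - 24 ≡ 6; y = λ·(7 - 6) - 4 ≡ 16. → (6, 16)
7P: (6, 16) + (17, 19). λ = (19 - 16)/(17 - 6) ≡ 3/11 mod 37. 11⁻¹ ≡ 27 (mod 37) since 11·27 = 297 ≡ 1, so λ ≡ 7.
  x = λ² - 6 - 17 = 49 - 23 ≡ 26; y = λ·(6 - 26) - 16 ≡ 29. → (26, 29)
8P: (26, 29) + (17, 19). λ = (19 - 29)/(17 - 26) ≡ 27/28 mod 37. 28⁻¹ ≡ 4 (mod 37), so λ ≡ 34.
  x = λ² - 26 - 17 = 1156 - 43 ≡ 3; y = λ·(26 - 3) - 29 ≡ 13. → (3, 13)
9P: (3, 13) + (17, 19). λ = (19 - 13)/(17 - 3) ≡ 6/14 mod 37. 14⁻¹ ≡ 8 (mod 37) since 14·8 = 112 ≡ 1, so λ ≡ 11.
  x = λ² - 3 - 17 = 121 - 20 ≡ 27; y = λ·(3 - 27) - 13 ≡ 19. → (27, 19)
10P: (27, 19) + (17, 19). λ = (19 - 19)/(17 - 27) ≡ 0/27 mod 37. 27⁻¹ ≡ 11 (mod 37) since 27·11 = 297 ≡ 1, so λ ≡ 0.
  x = λ² - 27 - 17 = 0 - 44 ≡ 30; y = λ·(27 - 30) - 19 ≡ 18. → (30, 18)
11P: (30, 18) + (17, 19). λ = (19 - 18)/(17 - 30) ≡ 1/24 mod 37. 24⁻¹ ≡ 17 (mod 37) since 24·17 = 408 ≡ 1, so λ ≡ 17.
  x = λ² - 30 - 17 = 289 - 47 ≡ 20; y = λ·(30 - 20) - 18 ≡ 4. → (20, 4)
12P: (20, 4) + (17, 19). λ = (19 - 4)/(17 - 20) ≡ 15/34 mod 37. 34⁻¹ ≡ 12 (mod 37) since 34·12 = 408 ≡ 1, so λ ≡ 32.
  x = λ² - 20 - 17 = 1024 - 37 ≡ 25; y = λ·(20 - 25) - 4 ≡ 21. → (25, 21)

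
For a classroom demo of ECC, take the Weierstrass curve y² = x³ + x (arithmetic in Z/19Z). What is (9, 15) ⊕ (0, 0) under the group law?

(17, 16)

(9, 15) + (0, 0). λ = (0 - 15)/(0 - 9) ≡ 4/10 mod 19. 10⁻¹ ≡ 2 (mod 19) since 10·2 = 20 ≡ 1, so λ ≡ 8.
  x = λ² - 9 - 0 = 64 - 9 ≡ 17; y = λ·(9 - 17) - 15 ≡ 16. → (17, 16)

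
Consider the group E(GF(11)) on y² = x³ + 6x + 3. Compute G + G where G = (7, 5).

tangent at (7, 5): λ = (3·7² + 6)/(2·5) ≡ 10/10. 10⁻¹ ≡ 10 (mod 11) since 10·10 = 100 ≡ 1, so λ ≡ 10·10 ≡ 1.
  x = λ² - 7 - 7 = 1 - 14 ≡ 9; y = λ·(7 - 9) - 5 ≡ 4. → (9, 4)

(9, 4)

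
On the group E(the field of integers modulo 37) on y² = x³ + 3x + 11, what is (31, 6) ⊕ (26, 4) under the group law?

(29, 17)

(31, 6) + (26, 4). λ = (4 - 6)/(26 - 31) ≡ 35/32 mod 37. 32⁻¹ ≡ 22 (mod 37), so λ ≡ 30.
  x = λ² - 31 - 26 = 900 - 57 ≡ 29; y = λ·(31 - 29) - 6 ≡ 17. → (29, 17)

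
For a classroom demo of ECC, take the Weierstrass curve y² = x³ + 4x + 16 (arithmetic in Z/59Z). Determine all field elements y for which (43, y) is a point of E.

x³ + 4x + 16 = 79695 ≡ 45 (mod 59).
Square roots of 45 mod 59: 24 and 35 (since 24² = 576 ≡ 45).

24, 35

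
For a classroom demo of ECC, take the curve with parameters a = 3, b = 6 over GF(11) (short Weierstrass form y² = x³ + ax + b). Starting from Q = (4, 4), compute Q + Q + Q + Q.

(3, 8)

Double-and-add on 4 = (100)₂. Start with Q = (4, 4) for the leading 1-bit.
double: tangent at (4, 4): λ = (3·4² + 3)/(2·4) ≡ 7/8. 8⁻¹ ≡ 7 (mod 11), so λ ≡ 7·7 ≡ 5.
  x = λ² - 4 - 4 = 25 - 8 ≡ 6; y = λ·(4 - 6) - 4 ≡ 8. → (6, 8)
double: tangent at (6, 8): λ = (3·6² + 3)/(2·8) ≡ 1/5. 5⁻¹ ≡ 9 (mod 11), so λ ≡ 1·9 ≡ 9.
  x = λ² - 6 - 6 = 81 - 12 ≡ 3; y = λ·(6 - 3) - 8 ≡ 8. → (3, 8)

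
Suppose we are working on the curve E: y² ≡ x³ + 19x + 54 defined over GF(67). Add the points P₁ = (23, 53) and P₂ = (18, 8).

(23, 53) + (18, 8). λ = (8 - 53)/(18 - 23) ≡ 22/62 mod 67. 62⁻¹ ≡ 40 (mod 67), so λ ≡ 9.
  x = λ² - 23 - 18 = 81 - 41 ≡ 40; y = λ·(23 - 40) - 53 ≡ 62. → (40, 62)

(40, 62)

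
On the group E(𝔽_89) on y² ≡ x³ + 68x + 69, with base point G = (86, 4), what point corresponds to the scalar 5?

(84, 7)

Double-and-add on 5 = (101)₂. Start with G = (86, 4) for the leading 1-bit.
double: tangent at (86, 4): λ = (3·86² + 68)/(2·4) ≡ 6/8. 8⁻¹ ≡ 78 (mod 89), so λ ≡ 6·78 ≡ 23.
  x = λ² - 86 - 86 = 529 - 172 ≡ 1; y = λ·(86 - 1) - 4 ≡ 82. → (1, 82)
double: tangent at (1, 82): λ = (3·1² + 68)/(2·82) ≡ 71/75. 75⁻¹ ≡ 19 (mod 89), so λ ≡ 71·19 ≡ 14.
  x = λ² - 1 - 1 = 196 - 2 ≡ 16; y = λ·(1 - 16) - 82 ≡ 64. → (16, 64)
add G: (16, 64) + (86, 4). λ = (4 - 64)/(86 - 16) ≡ 29/70 mod 89. 70⁻¹ ≡ 14 (mod 89), so λ ≡ 50.
  x = λ² - 16 - 86 = 2500 - 102 ≡ 84; y = λ·(16 - 84) - 64 ≡ 7. → (84, 7)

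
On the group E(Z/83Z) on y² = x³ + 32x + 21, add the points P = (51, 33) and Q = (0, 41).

(51, 33) + (0, 41). λ = (41 - 33)/(0 - 51) ≡ 8/32 mod 83. 32⁻¹ ≡ 13 (mod 83), so λ ≡ 21.
  x = λ² - 51 - 0 = 441 - 51 ≡ 58; y = λ·(51 - 58) - 33 ≡ 69. → (58, 69)

(58, 69)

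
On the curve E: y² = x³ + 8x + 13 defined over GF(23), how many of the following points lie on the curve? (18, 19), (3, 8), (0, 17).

2

(18, 19): 19² ≡ 16, rhs ≡ 9 → off.
(3, 8): 8² ≡ 18, rhs ≡ 18 → on.
(0, 17): 17² ≡ 13, rhs ≡ 13 → on.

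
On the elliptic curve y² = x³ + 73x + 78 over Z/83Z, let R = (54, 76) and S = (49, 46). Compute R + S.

(16, 69)

(54, 76) + (49, 46). λ = (46 - 76)/(49 - 54) ≡ 53/78 mod 83. 78⁻¹ ≡ 33 (mod 83), so λ ≡ 6.
  x = λ² - 54 - 49 = 36 - 103 ≡ 16; y = λ·(54 - 16) - 76 ≡ 69. → (16, 69)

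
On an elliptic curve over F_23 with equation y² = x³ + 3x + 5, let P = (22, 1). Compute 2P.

(11, 9)

tangent at (22, 1): λ = (3·22² + 3)/(2·1) ≡ 6/2. 2⁻¹ ≡ 12 (mod 23) since 2·12 = 24 ≡ 1, so λ ≡ 6·12 ≡ 3.
  x = λ² - 22 - 22 = 9 - 44 ≡ 11; y = λ·(22 - 11) - 1 ≡ 9. → (11, 9)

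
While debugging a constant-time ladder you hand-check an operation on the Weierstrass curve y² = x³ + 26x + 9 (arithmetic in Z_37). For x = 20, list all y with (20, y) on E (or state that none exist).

none

x³ + 26x + 9 = 8529 ≡ 19 (mod 37).
19 is a non-residue mod 37; no y exists.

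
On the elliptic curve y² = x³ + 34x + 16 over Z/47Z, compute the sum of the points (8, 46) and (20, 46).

(19, 1)

(8, 46) + (20, 46). λ = (46 - 46)/(20 - 8) ≡ 0/12 mod 47. 12⁻¹ ≡ 4 (mod 47), so λ ≡ 0.
  x = λ² - 8 - 20 = 0 - 28 ≡ 19; y = λ·(8 - 19) - 46 ≡ 1. → (19, 1)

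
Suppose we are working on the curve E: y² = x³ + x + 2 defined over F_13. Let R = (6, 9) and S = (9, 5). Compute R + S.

(7, 1)

(6, 9) + (9, 5). λ = (5 - 9)/(9 - 6) ≡ 9/3 mod 13. 3⁻¹ ≡ 9 (mod 13) since 3·9 = 27 ≡ 1, so λ ≡ 3.
  x = λ² - 6 - 9 = 9 - 15 ≡ 7; y = λ·(6 - 7) - 9 ≡ 1. → (7, 1)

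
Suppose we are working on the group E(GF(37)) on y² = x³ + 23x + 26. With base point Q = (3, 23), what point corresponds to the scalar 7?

Double-and-add on 7 = (111)₂. Start with Q = (3, 23) for the leading 1-bit.
double: tangent at (3, 23): λ = (3·3² + 23)/(2·23) ≡ 13/9. 9⁻¹ ≡ 33 (mod 37), so λ ≡ 13·33 ≡ 22.
  x = λ² - 3 - 3 = 484 - 6 ≡ 34; y = λ·(3 - 34) - 23 ≡ 35. → (34, 35)
add Q: (34, 35) + (3, 23). λ = (23 - 35)/(3 - 34) ≡ 25/6 mod 37. 6⁻¹ ≡ 31 (mod 37), so λ ≡ 35.
  x = λ² - 34 - 3 = 1225 - 37 ≡ 4; y = λ·(34 - 4) - 35 ≡ 16. → (4, 16)
double: tangent at (4, 16): λ = (3·4² + 23)/(2·16) ≡ 34/32. 32⁻¹ ≡ 22 (mod 37) since 32·22 = 704 ≡ 1, so λ ≡ 34·22 ≡ 8.
  x = λ² - 4 - 4 = 64 - 8 ≡ 19; y = λ·(4 - 19) - 16 ≡ 12. → (19, 12)
add Q: (19, 12) + (3, 23). λ = (23 - 12)/(3 - 19) ≡ 11/21 mod 37. 21⁻¹ ≡ 30 (mod 37), so λ ≡ 34.
  x = λ² - 19 - 3 = 1156 - 22 ≡ 24; y = λ·(19 - 24) - 12 ≡ 3. → (24, 3)

(24, 3)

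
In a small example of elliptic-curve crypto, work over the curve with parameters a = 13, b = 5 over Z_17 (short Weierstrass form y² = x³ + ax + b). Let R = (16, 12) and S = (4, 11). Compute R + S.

(16, 12) + (4, 11). λ = (11 - 12)/(4 - 16) ≡ 16/5 mod 17. 5⁻¹ ≡ 7 (mod 17) since 5·7 = 35 ≡ 1, so λ ≡ 10.
  x = λ² - 16 - 4 = 100 - 20 ≡ 12; y = λ·(16 - 12) - 12 ≡ 11. → (12, 11)

(12, 11)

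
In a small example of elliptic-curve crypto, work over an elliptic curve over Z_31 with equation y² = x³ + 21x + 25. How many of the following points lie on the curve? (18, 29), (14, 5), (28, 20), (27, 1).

4

(18, 29): 29² ≡ 4, rhs ≡ 4 → on.
(14, 5): 5² ≡ 25, rhs ≡ 25 → on.
(28, 20): 20² ≡ 28, rhs ≡ 28 → on.
(27, 1): 1² ≡ 1, rhs ≡ 1 → on.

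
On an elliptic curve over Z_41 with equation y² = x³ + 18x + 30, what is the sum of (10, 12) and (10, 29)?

O

The two points share x = 10 and their y-coordinates satisfy 12 + 29 ≡ 0 (mod 41), so they are inverses. Their sum is 𝒪.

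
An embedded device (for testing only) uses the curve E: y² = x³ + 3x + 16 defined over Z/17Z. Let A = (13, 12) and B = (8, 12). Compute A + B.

(13, 12) + (8, 12). λ = (12 - 12)/(8 - 13) ≡ 0/12 mod 17. 12⁻¹ ≡ 10 (mod 17), so λ ≡ 0.
  x = λ² - 13 - 8 = 0 - 21 ≡ 13; y = λ·(13 - 13) - 12 ≡ 5. → (13, 5)

(13, 5)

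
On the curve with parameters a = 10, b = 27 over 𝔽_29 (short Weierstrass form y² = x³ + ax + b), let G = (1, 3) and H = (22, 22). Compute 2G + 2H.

(26, 17)

First 2G:
Repeated addition: build up to 2G.
2G: tangent at (1, 3): λ = (3·1² + 10)/(2·3) ≡ 13/6. 6⁻¹ ≡ 5 (mod 29), so λ ≡ 13·5 ≡ 7.
  x = λ² - 1 - 1 = 49 - 2 ≡ 18; y = λ·(1 - 18) - 3 ≡ 23. → (18, 23)
2G = (18, 23).
Next 2H:
Repeated addition: build up to 2H.
2H: tangent at (22, 22): λ = (3·22² + 10)/(2·22) ≡ 12/15. 15⁻¹ ≡ 2 (mod 29) since 15·2 = 30 ≡ 1, so λ ≡ 12·2 ≡ 24.
  x = λ² - 22 - 22 = 576 - 44 ≡ 10; y = λ·(22 - 10) - 22 ≡ 5. → (10, 5)
2H = (10, 5).
Finally 2G + 2H:
(18, 23) + (10, 5). λ = (5 - 23)/(10 - 18) ≡ 11/21 mod 29. 21⁻¹ ≡ 18 (mod 29) since 21·18 = 378 ≡ 1, so λ ≡ 24.
  x = λ² - 18 - 10 = 576 - 28 ≡ 26; y = λ·(18 - 26) - 23 ≡ 17. → (26, 17)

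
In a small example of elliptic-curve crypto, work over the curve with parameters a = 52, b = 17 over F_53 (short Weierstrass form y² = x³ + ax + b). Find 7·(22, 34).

(45, 34)

Write G = (22, 34).
Repeated addition: build up to 7G.
2G: tangent at (22, 34): λ = (3·22² + 52)/(2·34) ≡ 20/15. 15⁻¹ ≡ 46 (mod 53), so λ ≡ 20·46 ≡ 19.
  x = λ² - 22 - 22 = 361 - 44 ≡ 52; y = λ·(22 - 52) - 34 ≡ 32. → (52, 32)
3G: (52, 32) + (22, 34). λ = (34 - 32)/(22 - 52) ≡ 2/23 mod 53. 23⁻¹ ≡ 30 (mod 53) since 23·30 = 690 ≡ 1, so λ ≡ 7.
  x = λ² - 52 - 22 = 49 - 74 ≡ 28; y = λ·(52 - 28) - 32 ≡ 30. → (28, 30)
4G: (28, 30) + (22, 34). λ = (34 - 30)/(22 - 28) ≡ 4/47 mod 53. 47⁻¹ ≡ 44 (mod 53) since 47·44 = 2068 ≡ 1, so λ ≡ 17.
  x = λ² - 28 - 22 = 289 - 50 ≡ 27; y = λ·(28 - 27) - 30 ≡ 40. → (27, 40)
5G: (27, 40) + (22, 34). λ = (34 - 40)/(22 - 27) ≡ 47/48 mod 53. 48⁻¹ ≡ 21 (mod 53), so λ ≡ 33.
  x = λ² - 27 - 22 = 1089 - 49 ≡ 33; y = λ·(27 - 33) - 40 ≡ 27. → (33, 27)
6G: (33, 27) + (22, 34). λ = (34 - 27)/(22 - 33) ≡ 7/42 mod 53. 42⁻¹ ≡ 24 (mod 53), so λ ≡ 9.
  x = λ² - 33 - 22 = 81 - 55 ≡ 26; y = λ·(33 - 26) - 27 ≡ 36. → (26, 36)
7G: (26, 36) + (22, 34). λ = (34 - 36)/(22 - 26) ≡ 51/49 mod 53. 49⁻¹ ≡ 13 (mod 53), so λ ≡ 27.
  x = λ² - 26 - 22 = 729 - 48 ≡ 45; y = λ·(26 - 45) - 36 ≡ 34. → (45, 34)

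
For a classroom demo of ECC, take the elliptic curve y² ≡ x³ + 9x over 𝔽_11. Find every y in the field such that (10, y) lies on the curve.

1, 10

x³ + 9x + 0 = 1090 ≡ 1 (mod 11).
Square roots of 1 mod 11: 1 and 10 (since 1² = 1 ≡ 1).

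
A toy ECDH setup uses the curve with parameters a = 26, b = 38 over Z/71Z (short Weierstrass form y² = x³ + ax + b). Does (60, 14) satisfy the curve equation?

yes

y² = 14² ≡ 54; x³ + 26x + 38 = 217598 ≡ 54 (mod 71). 54 = 54.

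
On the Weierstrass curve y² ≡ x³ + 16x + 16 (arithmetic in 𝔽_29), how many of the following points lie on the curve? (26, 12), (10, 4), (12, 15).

(26, 12): 12² ≡ 28, rhs ≡ 28 → on.
(10, 4): 4² ≡ 16, rhs ≡ 16 → on.
(12, 15): 15² ≡ 22, rhs ≡ 22 → on.

3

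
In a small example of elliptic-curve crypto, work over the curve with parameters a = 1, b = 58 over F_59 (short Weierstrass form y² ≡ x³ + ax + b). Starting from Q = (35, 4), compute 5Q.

Double-and-add on 5 = (101)₂. Start with Q = (35, 4) for the leading 1-bit.
double: tangent at (35, 4): λ = (3·35² + 1)/(2·4) ≡ 18/8. 8⁻¹ ≡ 37 (mod 59), so λ ≡ 18·37 ≡ 17.
  x = λ² - 35 - 35 = 289 - 70 ≡ 42; y = λ·(35 - 42) - 4 ≡ 54. → (42, 54)
double: tangent at (42, 54): λ = (3·42² + 1)/(2·54) ≡ 42/49. 49⁻¹ ≡ 53 (mod 59), so λ ≡ 42·53 ≡ 43.
  x = λ² - 42 - 42 = 1849 - 84 ≡ 54; y = λ·(42 - 54) - 54 ≡ 20. → (54, 20)
add Q: (54, 20) + (35, 4). λ = (4 - 20)/(35 - 54) ≡ 43/40 mod 59. 40⁻¹ ≡ 31 (mod 59) since 40·31 = 1240 ≡ 1, so λ ≡ 35.
  x = λ² - 54 - 35 = 1225 - 89 ≡ 15; y = λ·(54 - 15) - 20 ≡ 47. → (15, 47)

(15, 47)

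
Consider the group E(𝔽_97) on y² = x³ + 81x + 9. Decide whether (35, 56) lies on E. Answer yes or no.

yes

y² = 56² ≡ 32; x³ + 81x + 9 = 45719 ≡ 32 (mod 97). 32 = 32.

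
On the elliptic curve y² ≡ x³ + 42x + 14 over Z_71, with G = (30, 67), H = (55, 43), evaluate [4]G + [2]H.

First 4G:
Repeated addition: build up to 4G.
2G: tangent at (30, 67): λ = (3·30² + 42)/(2·67) ≡ 44/63. 63⁻¹ ≡ 62 (mod 71), so λ ≡ 44·62 ≡ 30.
  x = λ² - 30 - 30 = 900 - 60 ≡ 59; y = λ·(30 - 59) - 67 ≡ 57. → (59, 57)
3G: (59, 57) + (30, 67). λ = (67 - 57)/(30 - 59) ≡ 10/42 mod 71. 42⁻¹ ≡ 22 (mod 71), so λ ≡ 7.
  x = λ² - 59 - 30 = 49 - 89 ≡ 31; y = λ·(59 - 31) - 57 ≡ 68. → (31, 68)
4G: (31, 68) + (30, 67). λ = (67 - 68)/(30 - 31) ≡ 70/70 mod 71. 70⁻¹ ≡ 70 (mod 71) since 70·70 = 4900 ≡ 1, so λ ≡ 1.
  x = λ² - 31 - 30 = 1 - 61 ≡ 11; y = λ·(31 - 11) - 68 ≡ 23. → (11, 23)
4G = (11, 23).
Next 2H:
Repeated addition: build up to 2H.
2H: tangent at (55, 43): λ = (3·55² + 42)/(2·43) ≡ 29/15. 15⁻¹ ≡ 19 (mod 71), so λ ≡ 29·19 ≡ 54.
  x = λ² - 55 - 55 = 2916 - 110 ≡ 37; y = λ·(55 - 37) - 43 ≡ 6. → (37, 6)
2H = (37, 6).
Finally 4G + 2H:
(11, 23) + (37, 6). λ = (6 - 23)/(37 - 11) ≡ 54/26 mod 71. 26⁻¹ ≡ 41 (mod 71), so λ ≡ 13.
  x = λ² - 11 - 37 = 169 - 48 ≡ 50; y = λ·(11 - 50) - 23 ≡ 38. → (50, 38)

(50, 38)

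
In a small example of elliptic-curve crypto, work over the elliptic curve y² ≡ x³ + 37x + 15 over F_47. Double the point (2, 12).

tangent at (2, 12): λ = (3·2² + 37)/(2·12) ≡ 2/24. 24⁻¹ ≡ 2 (mod 47) since 24·2 = 48 ≡ 1, so λ ≡ 2·2 ≡ 4.
  x = λ² - 2 - 2 = 16 - 4 ≡ 12; y = λ·(2 - 12) - 12 ≡ 42. → (12, 42)

(12, 42)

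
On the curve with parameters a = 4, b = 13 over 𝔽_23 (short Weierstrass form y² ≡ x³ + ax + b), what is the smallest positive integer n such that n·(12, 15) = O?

2P: tangent at (12, 15): λ = (3·12² + 4)/(2·15) ≡ 22/7. 7⁻¹ ≡ 10 (mod 23), so λ ≡ 22·10 ≡ 13.
  x = λ² - 12 - 12 = 169 - 24 ≡ 7; y = λ·(12 - 7) - 15 ≡ 4. → (7, 4)
3P: (7, 4) + (12, 15). λ = (15 - 4)/(12 - 7) ≡ 11/5 mod 23. 5⁻¹ ≡ 14 (mod 23) since 5·14 = 70 ≡ 1, so λ ≡ 16.
  x = λ² - 7 - 12 = 256 - 19 ≡ 7; y = λ·(7 - 7) - 4 ≡ 19. → (7, 19)
4P: (7, 19) + (12, 15). λ = (15 - 19)/(12 - 7) ≡ 19/5 mod 23. 5⁻¹ ≡ 14 (mod 23), so λ ≡ 13.
  x = λ² - 7 - 12 = 169 - 19 ≡ 12; y = λ·(7 - 12) - 19 ≡ 8. → (12, 8)
5P: (12, 8) + (12, 15): same x and y₁ ≡ -y₂, so the sum is O.
5P = O, so the order is 5.

5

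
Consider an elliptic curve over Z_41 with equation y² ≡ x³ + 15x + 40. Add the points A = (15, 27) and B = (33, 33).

(25, 38)

(15, 27) + (33, 33). λ = (33 - 27)/(33 - 15) ≡ 6/18 mod 41. 18⁻¹ ≡ 16 (mod 41) since 18·16 = 288 ≡ 1, so λ ≡ 14.
  x = λ² - 15 - 33 = 196 - 48 ≡ 25; y = λ·(15 - 25) - 27 ≡ 38. → (25, 38)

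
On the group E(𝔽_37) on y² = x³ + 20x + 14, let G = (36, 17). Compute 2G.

tangent at (36, 17): λ = (3·36² + 20)/(2·17) ≡ 23/34. 34⁻¹ ≡ 12 (mod 37), so λ ≡ 23·12 ≡ 17.
  x = λ² - 36 - 36 = 289 - 72 ≡ 32; y = λ·(36 - 32) - 17 ≡ 14. → (32, 14)

(32, 14)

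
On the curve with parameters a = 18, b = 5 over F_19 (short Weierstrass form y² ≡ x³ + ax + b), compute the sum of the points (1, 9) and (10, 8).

(1, 9) + (10, 8). λ = (8 - 9)/(10 - 1) ≡ 18/9 mod 19. 9⁻¹ ≡ 17 (mod 19) since 9·17 = 153 ≡ 1, so λ ≡ 2.
  x = λ² - 1 - 10 = 4 - 11 ≡ 12; y = λ·(1 - 12) - 9 ≡ 7. → (12, 7)

(12, 7)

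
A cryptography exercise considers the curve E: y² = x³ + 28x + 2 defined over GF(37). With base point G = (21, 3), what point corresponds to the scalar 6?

(21, 34)

Repeated addition: build up to 6G.
2G: tangent at (21, 3): λ = (3·21² + 28)/(2·3) ≡ 19/6. 6⁻¹ ≡ 31 (mod 37) since 6·31 = 186 ≡ 1, so λ ≡ 19·31 ≡ 34.
  x = λ² - 21 - 21 = 1156 - 42 ≡ 4; y = λ·(21 - 4) - 3 ≡ 20. → (4, 20)
3G: (4, 20) + (21, 3). λ = (3 - 20)/(21 - 4) ≡ 20/17 mod 37. 17⁻¹ ≡ 24 (mod 37) since 17·24 = 408 ≡ 1, so λ ≡ 36.
  x = λ² - 4 - 21 = 1296 - 25 ≡ 13; y = λ·(4 - 13) - 20 ≡ 26. → (13, 26)
4G: (13, 26) + (21, 3). λ = (3 - 26)/(21 - 13) ≡ 14/8 mod 37. 8⁻¹ ≡ 14 (mod 37), so λ ≡ 11.
  x = λ² - 13 - 21 = 121 - 34 ≡ 13; y = λ·(13 - 13) - 26 ≡ 11. → (13, 11)
5G: (13, 11) + (21, 3). λ = (3 - 11)/(21 - 13) ≡ 29/8 mod 37. 8⁻¹ ≡ 14 (mod 37) since 8·14 = 112 ≡ 1, so λ ≡ 36.
  x = λ² - 13 - 21 = 1296 - 34 ≡ 4; y = λ·(13 - 4) - 11 ≡ 17. → (4, 17)
6G: (4, 17) + (21, 3). λ = (3 - 17)/(21 - 4) ≡ 23/17 mod 37. 17⁻¹ ≡ 24 (mod 37) since 17·24 = 408 ≡ 1, so λ ≡ 34.
  x = λ² - 4 - 21 = 1156 - 25 ≡ 21; y = λ·(4 - 21) - 17 ≡ 34. → (21, 34)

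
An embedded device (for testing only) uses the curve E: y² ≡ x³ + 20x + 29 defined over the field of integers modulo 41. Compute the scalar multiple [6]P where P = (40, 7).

Double-and-add on 6 = (110)₂. Start with P = (40, 7) for the leading 1-bit.
double: tangent at (40, 7): λ = (3·40² + 20)/(2·7) ≡ 23/14. 14⁻¹ ≡ 3 (mod 41) since 14·3 = 42 ≡ 1, so λ ≡ 23·3 ≡ 28.
  x = λ² - 40 - 40 = 784 - 80 ≡ 7; y = λ·(40 - 7) - 7 ≡ 15. → (7, 15)
add P: (7, 15) + (40, 7). λ = (7 - 15)/(40 - 7) ≡ 33/33 mod 41. 33⁻¹ ≡ 5 (mod 41), so λ ≡ 1.
  x = λ² - 7 - 40 = 1 - 47 ≡ 36; y = λ·(7 - 36) - 15 ≡ 38. → (36, 38)
double: tangent at (36, 38): λ = (3·36² + 20)/(2·38) ≡ 13/35. 35⁻¹ ≡ 34 (mod 41), so λ ≡ 13·34 ≡ 32.
  x = λ² - 36 - 36 = 1024 - 72 ≡ 9; y = λ·(36 - 9) - 38 ≡ 6. → (9, 6)

(9, 6)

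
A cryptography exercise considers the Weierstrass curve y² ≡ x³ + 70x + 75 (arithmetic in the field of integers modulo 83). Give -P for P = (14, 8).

-(14, 8) = (14, -8 mod 83) = (14, 75).

(14, 75)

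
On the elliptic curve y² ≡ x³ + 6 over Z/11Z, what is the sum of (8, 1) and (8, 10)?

The two points share x = 8 and their y-coordinates satisfy 1 + 10 ≡ 0 (mod 11), so they are inverses. Their sum is 𝒪.

O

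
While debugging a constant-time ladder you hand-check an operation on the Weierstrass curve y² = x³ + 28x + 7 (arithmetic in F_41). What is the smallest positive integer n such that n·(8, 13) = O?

7

2P: tangent at (8, 13): λ = (3·8² + 28)/(2·13) ≡ 15/26. 26⁻¹ ≡ 30 (mod 41), so λ ≡ 15·30 ≡ 40.
  x = λ² - 8 - 8 = 1600 - 16 ≡ 26; y = λ·(8 - 26) - 13 ≡ 5. → (26, 5)
3P: (26, 5) + (8, 13). λ = (13 - 5)/(8 - 26) ≡ 8/23 mod 41. 23⁻¹ ≡ 25 (mod 41), so λ ≡ 36.
  x = λ² - 26 - 8 = 1296 - 34 ≡ 32; y = λ·(26 - 32) - 5 ≡ 25. → (32, 25)
4P: (32, 25) + (8, 13). λ = (13 - 25)/(8 - 32) ≡ 29/17 mod 41. 17⁻¹ ≡ 29 (mod 41) since 17·29 = 493 ≡ 1, so λ ≡ 21.
  x = λ² - 32 - 8 = 441 - 40 ≡ 32; y = λ·(32 - 32) - 25 ≡ 16. → (32, 16)
5P: (32, 16) + (8, 13). λ = (13 - 16)/(8 - 32) ≡ 38/17 mod 41. 17⁻¹ ≡ 29 (mod 41), so λ ≡ 36.
  x = λ² - 32 - 8 = 1296 - 40 ≡ 26; y = λ·(32 - 26) - 16 ≡ 36. → (26, 36)
6P: (26, 36) + (8, 13). λ = (13 - 36)/(8 - 26) ≡ 18/23 mod 41. 23⁻¹ ≡ 25 (mod 41) since 23·25 = 575 ≡ 1, so λ ≡ 40.
  x = λ² - 26 - 8 = 1600 - 34 ≡ 8; y = λ·(26 - 8) - 36 ≡ 28. → (8, 28)
7P: (8, 28) + (8, 13): same x and y₁ ≡ -y₂, so the sum is O.
7P = O, so the order is 7.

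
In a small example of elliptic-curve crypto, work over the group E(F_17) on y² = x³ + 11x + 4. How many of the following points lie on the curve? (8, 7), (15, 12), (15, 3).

1

(8, 7): 7² ≡ 15, rhs ≡ 9 → off.
(15, 12): 12² ≡ 8, rhs ≡ 8 → on.
(15, 3): 3² ≡ 9, rhs ≡ 8 → off.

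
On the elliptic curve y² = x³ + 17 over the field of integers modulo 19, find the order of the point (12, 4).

2P: tangent at (12, 4): λ = (3·12² + 0)/(2·4) ≡ 14/8. 8⁻¹ ≡ 12 (mod 19) since 8·12 = 96 ≡ 1, so λ ≡ 14·12 ≡ 16.
  x = λ² - 12 - 12 = 256 - 24 ≡ 4; y = λ·(12 - 4) - 4 ≡ 10. → (4, 10)
3P: (4, 10) + (12, 4). λ = (4 - 10)/(12 - 4) ≡ 13/8 mod 19. 8⁻¹ ≡ 12 (mod 19), so λ ≡ 4.
  x = λ² - 4 - 12 = 16 - 16 ≡ 0; y = λ·(4 - 0) - 10 ≡ 6. → (0, 6)
4P: (0, 6) + (12, 4). λ = (4 - 6)/(12 - 0) ≡ 17/12 mod 19. 12⁻¹ ≡ 8 (mod 19), so λ ≡ 3.
  x = λ² - 0 - 12 = 9 - 12 ≡ 16; y = λ·(0 - 16) - 6 ≡ 3. → (16, 3)
5P: (16, 3) + (12, 4). λ = (4 - 3)/(12 - 16) ≡ 1/15 mod 19. 15⁻¹ ≡ 14 (mod 19), so λ ≡ 14.
  x = λ² - 16 - 12 = 196 - 28 ≡ 16; y = λ·(16 - 16) - 3 ≡ 16. → (16, 16)
6P: (16, 16) + (12, 4). λ = (4 - 16)/(12 - 16) ≡ 7/15 mod 19. 15⁻¹ ≡ 14 (mod 19) since 15·14 = 210 ≡ 1, so λ ≡ 3.
  x = λ² - 16 - 12 = 9 - 28 ≡ 0; y = λ·(16 - 0) - 16 ≡ 13. → (0, 13)
7P: (0, 13) + (12, 4). λ = (4 - 13)/(12 - 0) ≡ 10/12 mod 19. 12⁻¹ ≡ 8 (mod 19) since 12·8 = 96 ≡ 1, so λ ≡ 4.
  x = λ² - 0 - 12 = 16 - 12 ≡ 4; y = λ·(0 - 4) - 13 ≡ 9. → (4, 9)
8P: (4, 9) + (12, 4). λ = (4 - 9)/(12 - 4) ≡ 14/8 mod 19. 8⁻¹ ≡ 12 (mod 19) since 8·12 = 96 ≡ 1, so λ ≡ 16.
  x = λ² - 4 - 12 = 256 - 16 ≡ 12; y = λ·(4 - 12) - 9 ≡ 15. → (12, 15)
9P: (12, 15) + (12, 4): same x and y₁ ≡ -y₂, so the sum is O.
9P = O, so the order is 9.

9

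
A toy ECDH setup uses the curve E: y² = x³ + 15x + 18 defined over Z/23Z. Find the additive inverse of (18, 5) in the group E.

(18, 18)

-(18, 5) = (18, -5 mod 23) = (18, 18).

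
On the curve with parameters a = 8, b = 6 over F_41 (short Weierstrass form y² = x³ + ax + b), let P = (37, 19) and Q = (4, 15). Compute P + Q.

(31, 19)

(37, 19) + (4, 15). λ = (15 - 19)/(4 - 37) ≡ 37/8 mod 41. 8⁻¹ ≡ 36 (mod 41) since 8·36 = 288 ≡ 1, so λ ≡ 20.
  x = λ² - 37 - 4 = 400 - 41 ≡ 31; y = λ·(37 - 31) - 19 ≡ 19. → (31, 19)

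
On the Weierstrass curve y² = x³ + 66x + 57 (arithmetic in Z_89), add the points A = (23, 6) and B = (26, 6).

(40, 83)

(23, 6) + (26, 6). λ = (6 - 6)/(26 - 23) ≡ 0/3 mod 89. 3⁻¹ ≡ 30 (mod 89) since 3·30 = 90 ≡ 1, so λ ≡ 0.
  x = λ² - 23 - 26 = 0 - 49 ≡ 40; y = λ·(23 - 40) - 6 ≡ 83. → (40, 83)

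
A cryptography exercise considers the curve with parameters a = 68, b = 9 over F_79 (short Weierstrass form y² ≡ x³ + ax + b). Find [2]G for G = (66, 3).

tangent at (66, 3): λ = (3·66² + 68)/(2·3) ≡ 22/6. 6⁻¹ ≡ 66 (mod 79) since 6·66 = 396 ≡ 1, so λ ≡ 22·66 ≡ 30.
  x = λ² - 66 - 66 = 900 - 132 ≡ 57; y = λ·(66 - 57) - 3 ≡ 30. → (57, 30)

(57, 30)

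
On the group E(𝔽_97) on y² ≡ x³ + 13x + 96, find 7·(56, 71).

Write Q = (56, 71).
Repeated addition: build up to 7Q.
2Q: tangent at (56, 71): λ = (3·56² + 13)/(2·71) ≡ 12/45. 45⁻¹ ≡ 69 (mod 97), so λ ≡ 12·69 ≡ 52.
  x = λ² - 56 - 56 = 2704 - 112 ≡ 70; y = λ·(56 - 70) - 71 ≡ 74. → (70, 74)
3Q: (70, 74) + (56, 71). λ = (71 - 74)/(56 - 70) ≡ 94/83 mod 97. 83⁻¹ ≡ 90 (mod 97) since 83·90 = 7470 ≡ 1, so λ ≡ 21.
  x = λ² - 70 - 56 = 441 - 126 ≡ 24; y = λ·(70 - 24) - 74 ≡ 19. → (24, 19)
4Q: (24, 19) + (56, 71). λ = (71 - 19)/(56 - 24) ≡ 52/32 mod 97. 32⁻¹ ≡ 94 (mod 97) since 32·94 = 3008 ≡ 1, so λ ≡ 38.
  x = λ² - 24 - 56 = 1444 - 80 ≡ 6; y = λ·(24 - 6) - 19 ≡ 83. → (6, 83)
5Q: (6, 83) + (56, 71). λ = (71 - 83)/(56 - 6) ≡ 85/50 mod 97. 50⁻¹ ≡ 33 (mod 97) since 50·33 = 1650 ≡ 1, so λ ≡ 89.
  x = λ² - 6 - 56 = 7921 - 62 ≡ 2; y = λ·(6 - 2) - 83 ≡ 79. → (2, 79)
6Q: (2, 79) + (56, 71). λ = (71 - 79)/(56 - 2) ≡ 89/54 mod 97. 54⁻¹ ≡ 9 (mod 97), so λ ≡ 25.
  x = λ² - 2 - 56 = 625 - 58 ≡ 82; y = λ·(2 - 82) - 79 ≡ 55. → (82, 55)
7Q: (82, 55) + (56, 71). λ = (71 - 55)/(56 - 82) ≡ 16/71 mod 97. 71⁻¹ ≡ 41 (mod 97), so λ ≡ 74.
  x = λ² - 82 - 56 = 5476 - 138 ≡ 3; y = λ·(82 - 3) - 55 ≡ 68. → (3, 68)

(3, 68)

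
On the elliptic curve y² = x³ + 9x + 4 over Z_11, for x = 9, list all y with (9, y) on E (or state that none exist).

0

x³ + 9x + 4 = 814 ≡ 0 (mod 11).
Only y = 0 satisfies y² ≡ 0.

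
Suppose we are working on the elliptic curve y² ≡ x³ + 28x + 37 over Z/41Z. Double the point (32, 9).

(36, 31)

tangent at (32, 9): λ = (3·32² + 28)/(2·9) ≡ 25/18. 18⁻¹ ≡ 16 (mod 41) since 18·16 = 288 ≡ 1, so λ ≡ 25·16 ≡ 31.
  x = λ² - 32 - 32 = 961 - 64 ≡ 36; y = λ·(32 - 36) - 9 ≡ 31. → (36, 31)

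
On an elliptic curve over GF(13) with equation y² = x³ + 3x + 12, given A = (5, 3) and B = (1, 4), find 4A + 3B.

First 4A:
Repeated addition: build up to 4A.
2A: tangent at (5, 3): λ = (3·5² + 3)/(2·3) ≡ 0/6. 6⁻¹ ≡ 11 (mod 13), so λ ≡ 0·11 ≡ 0.
  x = λ² - 5 - 5 = 0 - 10 ≡ 3; y = λ·(5 - 3) - 3 ≡ 10. → (3, 10)
3A: (3, 10) + (5, 3). λ = (3 - 10)/(5 - 3) ≡ 6/2 mod 13. 2⁻¹ ≡ 7 (mod 13), so λ ≡ 3.
  x = λ² - 3 - 5 = 9 - 8 ≡ 1; y = λ·(3 - 1) - 10 ≡ 9. → (1, 9)
4A: (1, 9) + (5, 3). λ = (3 - 9)/(5 - 1) ≡ 7/4 mod 13. 4⁻¹ ≡ 10 (mod 13), so λ ≡ 5.
  x = λ² - 1 - 5 = 25 - 6 ≡ 6; y = λ·(1 - 6) - 9 ≡ 5. → (6, 5)
4A = (6, 5).
Next 3B:
Repeated addition: build up to 3B.
2B: tangent at (1, 4): λ = (3·1² + 3)/(2·4) ≡ 6/8. 8⁻¹ ≡ 5 (mod 13) since 8·5 = 40 ≡ 1, so λ ≡ 6·5 ≡ 4.
  x = λ² - 1 - 1 = 16 - 2 ≡ 1; y = λ·(1 - 1) - 4 ≡ 9. → (1, 9)
3B: (1, 9) + (1, 4): same x and y₁ ≡ -y₂, so the sum is the point at infinity.
3B = the point at infinity.
Finally 4A + 3B:
(6, 5) + the point at infinity = (6, 5) (identity).

(6, 5)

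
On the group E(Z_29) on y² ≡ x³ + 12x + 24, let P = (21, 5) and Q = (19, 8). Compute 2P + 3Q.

First 2P:
Repeated addition: build up to 2P.
2P: tangent at (21, 5): λ = (3·21² + 12)/(2·5) ≡ 1/10. 10⁻¹ ≡ 3 (mod 29), so λ ≡ 1·3 ≡ 3.
  x = λ² - 21 - 21 = 9 - 42 ≡ 25; y = λ·(21 - 25) - 5 ≡ 12. → (25, 12)
2P = (25, 12).
Next 3Q:
Repeated addition: build up to 3Q.
2Q: tangent at (19, 8): λ = (3·19² + 12)/(2·8) ≡ 22/16. 16⁻¹ ≡ 20 (mod 29), so λ ≡ 22·20 ≡ 5.
  x = λ² - 19 - 19 = 25 - 38 ≡ 16; y = λ·(19 - 16) - 8 ≡ 7. → (16, 7)
3Q: (16, 7) + (19, 8). λ = (8 - 7)/(19 - 16) ≡ 1/3 mod 29. 3⁻¹ ≡ 10 (mod 29) since 3·10 = 30 ≡ 1, so λ ≡ 10.
  x = λ² - 16 - 19 = 100 - 35 ≡ 7; y = λ·(16 - 7) - 7 ≡ 25. → (7, 25)
3Q = (7, 25).
Finally 2P + 3Q:
(25, 12) + (7, 25). λ = (25 - 12)/(7 - 25) ≡ 13/11 mod 29. 11⁻¹ ≡ 8 (mod 29) since 11·8 = 88 ≡ 1, so λ ≡ 17.
  x = λ² - 25 - 7 = 289 - 32 ≡ 25; y = λ·(25 - 25) - 12 ≡ 17. → (25, 17)

(25, 17)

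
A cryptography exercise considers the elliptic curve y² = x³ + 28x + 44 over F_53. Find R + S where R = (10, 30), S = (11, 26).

(48, 16)

(10, 30) + (11, 26). λ = (26 - 30)/(11 - 10) ≡ 49/1 mod 53. 1⁻¹ ≡ 1 (mod 53), so λ ≡ 49.
  x = λ² - 10 - 11 = 2401 - 21 ≡ 48; y = λ·(10 - 48) - 30 ≡ 16. → (48, 16)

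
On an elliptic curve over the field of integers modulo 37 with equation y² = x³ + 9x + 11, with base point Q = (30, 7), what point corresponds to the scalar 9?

(3, 18)

Repeated addition: build up to 9Q.
2Q: tangent at (30, 7): λ = (3·30² + 9)/(2·7) ≡ 8/14. 14⁻¹ ≡ 8 (mod 37) since 14·8 = 112 ≡ 1, so λ ≡ 8·8 ≡ 27.
  x = λ² - 30 - 30 = 729 - 60 ≡ 3; y = λ·(30 - 3) - 7 ≡ 19. → (3, 19)
3Q: (3, 19) + (30, 7). λ = (7 - 19)/(30 - 3) ≡ 25/27 mod 37. 27⁻¹ ≡ 11 (mod 37), so λ ≡ 16.
  x = λ² - 3 - 30 = 256 - 33 ≡ 1; y = λ·(3 - 1) - 19 ≡ 13. → (1, 13)
4Q: (1, 13) + (30, 7). λ = (7 - 13)/(30 - 1) ≡ 31/29 mod 37. 29⁻¹ ≡ 23 (mod 37), so λ ≡ 10.
  x = λ² - 1 - 30 = 100 - 31 ≡ 32; y = λ·(1 - 32) - 13 ≡ 10. → (32, 10)
5Q: (32, 10) + (30, 7). λ = (7 - 10)/(30 - 32) ≡ 34/35 mod 37. 35⁻¹ ≡ 18 (mod 37) since 35·18 = 630 ≡ 1, so λ ≡ 20.
  x = λ² - 32 - 30 = 400 - 62 ≡ 5; y = λ·(32 - 5) - 10 ≡ 12. → (5, 12)
6Q: (5, 12) + (30, 7). λ = (7 - 12)/(30 - 5) ≡ 32/25 mod 37. 25⁻¹ ≡ 3 (mod 37) since 25·3 = 75 ≡ 1, so λ ≡ 22.
  x = λ² - 5 - 30 = 484 - 35 ≡ 5; y = λ·(5 - 5) - 12 ≡ 25. → (5, 25)
7Q: (5, 25) + (30, 7). λ = (7 - 25)/(30 - 5) ≡ 19/25 mod 37. 25⁻¹ ≡ 3 (mod 37), so λ ≡ 20.
  x = λ² - 5 - 30 = 400 - 35 ≡ 32; y = λ·(5 - 32) - 25 ≡ 27. → (32, 27)
8Q: (32, 27) + (30, 7). λ = (7 - 27)/(30 - 32) ≡ 17/35 mod 37. 35⁻¹ ≡ 18 (mod 37) since 35·18 = 630 ≡ 1, so λ ≡ 10.
  x = λ² - 32 - 30 = 100 - 62 ≡ 1; y = λ·(32 - 1) - 27 ≡ 24. → (1, 24)
9Q: (1, 24) + (30, 7). λ = (7 - 24)/(30 - 1) ≡ 20/29 mod 37. 29⁻¹ ≡ 23 (mod 37), so λ ≡ 16.
  x = λ² - 1 - 30 = 256 - 31 ≡ 3; y = λ·(1 - 3) - 24 ≡ 18. → (3, 18)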